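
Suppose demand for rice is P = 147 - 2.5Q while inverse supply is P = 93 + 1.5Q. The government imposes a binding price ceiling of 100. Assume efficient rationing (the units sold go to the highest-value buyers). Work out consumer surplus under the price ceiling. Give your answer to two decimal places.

192.11

Free-market equilibrium: 147 - 2.5Q = 93 + 1.5Q gives Q* = 13.5, P* = 113.25.
At P = 100, sellers supply (100 - 93)/1.5 = 4.6667 while buyers want more, so the quantity traded is 4.6667 at price 100.
The demand price at Q = 4.6667 is 135.3333. CS is the trapezoid between demand and 100 over [0, 4.6667]: (1/2)[(147 - 100) + (135.3333 - 100)](4.6667) = 192.1111.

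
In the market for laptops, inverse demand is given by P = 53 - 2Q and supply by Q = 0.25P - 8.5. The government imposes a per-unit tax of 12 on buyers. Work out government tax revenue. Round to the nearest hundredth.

14.00

Rewriting supply in inverse form: P = 34 + 4Q.
Pre-tax equilibrium: 53 - 2Q = 34 + 4Q gives Q* = 3.1667, P* = 46.6667.
A tax on buyers shifts demand down by 12: (53 - 12) - 2Q = 34 + 4Q, so Q_t = 1.1667. Buyers pay P_b = 50.6667; sellers receive P_s = P_b - 12 = 38.6667.
Tax revenue = t x Q_t = 12 x 1.1667 = 14.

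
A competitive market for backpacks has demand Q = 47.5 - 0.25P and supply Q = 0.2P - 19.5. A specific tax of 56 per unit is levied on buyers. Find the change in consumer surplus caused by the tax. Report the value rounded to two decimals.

-178.37

Rewriting demand in inverse form: P = 190 - 4Q.
Rewriting supply in inverse form: P = 97.5 + 5Q.
Without the tax, 190 - 4Q = 97.5 + 5Q so Q* = 10.2778 and P* = 148.8889.
With the tax, buyers' net willingness to pay falls by 56: (190 - 56) - 4Q = 97.5 + 5Q, so Q_t = 4.0556. Buyers pay P_b = 173.7778; sellers receive P_s = P_b - 56 = 117.7778.
CS falls from (1/2)(10.2778)(41.1111) = 211.2654 to (1/2)(4.0556)(16.2222) = 32.8951, a change of -178.3704.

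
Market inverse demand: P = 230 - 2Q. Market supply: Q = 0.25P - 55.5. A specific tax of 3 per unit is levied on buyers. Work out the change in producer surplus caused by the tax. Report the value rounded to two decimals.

-2.17

Rewriting supply in inverse form: P = 222 + 4Q.
Pre-tax equilibrium: 230 - 2Q = 222 + 4Q gives Q* = 1.3333, P* = 227.3333.
With the tax, buyers' net willingness to pay falls by 3: (230 - 3) - 2Q = 222 + 4Q, so Q_t = 0.8333. Buyers pay P_b = 228.3333; sellers receive P_s = P_b - 3 = 225.3333.
PS falls from (1/2)(1.3333)(5.3333) = 3.5556 to (1/2)(0.8333)(3.3333) = 1.3889, a change of -2.1667.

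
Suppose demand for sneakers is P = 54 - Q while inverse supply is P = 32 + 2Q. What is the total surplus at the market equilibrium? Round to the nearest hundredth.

80.67

Equilibrium: 54 - Q = 32 + 2Q, so Q* = 7.3333 and P* = 46.6667.
CS = (1/2)(7.3333)(7.3333) = 26.8889 and PS = (1/2)(7.3333)(14.6667) = 53.7778, so total surplus = 80.6667.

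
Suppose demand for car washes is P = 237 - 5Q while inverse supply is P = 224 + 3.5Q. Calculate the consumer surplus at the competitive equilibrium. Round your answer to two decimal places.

5.85

Setting demand equal to supply, 13 = 8.5Q, so Q* = 1.5294 and P* = 229.3529.
The demand choke price is 237, so CS = (1/2)(Q*)(237 - P*) = (1/2)(1.5294)(7.6471) = 5.8478.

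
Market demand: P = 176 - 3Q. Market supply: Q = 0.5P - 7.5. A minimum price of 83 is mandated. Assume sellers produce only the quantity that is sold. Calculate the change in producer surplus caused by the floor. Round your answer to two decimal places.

110.16

Rewriting supply in inverse form: P = 15 + 2Q.
Without the control, 176 - 3Q = 15 + 2Q so Q* = 32.2 and P* = 79.4.
At P = 83, buyers demand (176 - 83)/3 = 31 while sellers would supply more, so the quantity traded is 31 at price 83.
PS goes from (1/2)(32.2)(64.4) = 1036.84 to 1147 (computed as (83 - 15)(31) - (1/2)(2)(31)^2), a change of 110.16.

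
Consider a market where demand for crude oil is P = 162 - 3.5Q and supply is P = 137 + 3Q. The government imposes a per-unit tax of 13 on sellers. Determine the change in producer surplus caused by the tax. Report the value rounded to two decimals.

-17.08

Pre-tax equilibrium: 162 - 3.5Q = 137 + 3Q gives Q* = 3.8462, P* = 148.5385.
With the tax, sellers need 13 more per unit: 162 - 3.5Q = 137 + 3Q + 13, so Q_t = 1.8462. Buyers pay P_b = 155.5385; sellers receive P_s = P_b - 13 = 142.5385.
Producers lose the trapezoid between P_s and P* out to Q_t plus the triangle from Q_t to Q*: change in PS = 5.1124 - 22.1893 = -17.0769.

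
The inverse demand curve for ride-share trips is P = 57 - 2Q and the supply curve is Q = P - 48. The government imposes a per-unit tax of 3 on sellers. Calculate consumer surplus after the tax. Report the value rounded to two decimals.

4.00

Rewriting supply in inverse form: P = 48 + Q.
Pre-tax equilibrium: 57 - 2Q = 48 + Q gives Q* = 3, P* = 51.
With the tax, sellers need 3 more per unit: 57 - 2Q = 48 + Q + 3, so Q_t = 2. Buyers pay P_b = 53; sellers receive P_s = P_b - 3 = 50.
CS = (1/2)(Q_t)(57 - P_b) = (1/2)(2)(4) = 4.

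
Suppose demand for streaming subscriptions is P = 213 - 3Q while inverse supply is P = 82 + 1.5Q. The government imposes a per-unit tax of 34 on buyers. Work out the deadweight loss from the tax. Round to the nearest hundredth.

Without the tax, 213 - 3Q = 82 + 1.5Q so Q* = 29.1111 and P* = 125.6667.
With the tax, buyers' net willingness to pay falls by 34: (213 - 34) - 3Q = 82 + 1.5Q, so Q_t = 21.5556. Buyers pay P_b = 148.3333; sellers receive P_s = P_b - 34 = 114.3333.
The welfare triangle lost has base Q* - Q_t = 7.5556 and height t = 34, so DWL = (1/2)(7.5556)(34) = 128.4444.

128.44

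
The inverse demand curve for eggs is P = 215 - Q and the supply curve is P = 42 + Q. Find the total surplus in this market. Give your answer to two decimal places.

Set 215 - Q = 42 + Q, which gives 173 = 2Q, so Q* = 86.5 and P* = 215 - (86.5) = 128.5.
CS = (1/2)(86.5)(86.5) = 3741.125 and PS = (1/2)(86.5)(86.5) = 3741.125, so total surplus = 7482.25.

7482.25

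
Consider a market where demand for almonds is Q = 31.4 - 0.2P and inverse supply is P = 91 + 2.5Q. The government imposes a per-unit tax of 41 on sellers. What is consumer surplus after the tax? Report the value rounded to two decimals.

Rewriting demand in inverse form: P = 157 - 5Q.
Pre-tax equilibrium: 157 - 5Q = 91 + 2.5Q gives Q* = 8.8, P* = 113.
With the tax, sellers need 41 more per unit: 157 - 5Q = 91 + 2.5Q + 41, so Q_t = 3.3333. Buyers pay P_b = 140.3333; sellers receive P_s = P_b - 41 = 99.3333.
CS = (1/2)(Q_t)(157 - P_b) = (1/2)(3.3333)(16.6667) = 27.7778.

27.78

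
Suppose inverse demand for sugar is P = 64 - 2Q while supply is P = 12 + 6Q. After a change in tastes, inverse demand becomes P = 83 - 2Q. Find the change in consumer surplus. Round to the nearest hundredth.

Initial equilibrium: Q_0 = 6.5, P_0 = 51; CS_0 = (1/2)(6.5)(13) = 42.25, PS_0 = (1/2)(6.5)(39) = 126.75.
New equilibrium: 83 - 2Q = 12 + 6Q gives Q_1 = 8.875, P_1 = 65.25; CS_1 = 78.7656, PS_1 = 236.2969.
Change in consumer surplus = 78.7656 - 42.25 = 36.5156.

36.52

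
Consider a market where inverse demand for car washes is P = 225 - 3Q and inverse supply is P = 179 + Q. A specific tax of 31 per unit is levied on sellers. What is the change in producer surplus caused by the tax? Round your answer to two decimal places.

Pre-tax equilibrium: 225 - 3Q = 179 + Q gives Q* = 11.5, P* = 190.5.
A tax on sellers shifts supply up by 31: 225 - 3Q = 179 + Q + 31, so Q_t = 3.75. Buyers pay P_b = 213.75; sellers receive P_s = P_b - 31 = 182.75.
Producers lose the trapezoid between P_s and P* out to Q_t plus the triangle from Q_t to Q*: change in PS = 7.0312 - 66.125 = -59.0938.

-59.09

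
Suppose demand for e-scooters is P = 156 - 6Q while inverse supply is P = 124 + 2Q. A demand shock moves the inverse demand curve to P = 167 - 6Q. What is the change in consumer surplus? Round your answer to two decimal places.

38.67

Initial equilibrium: Q_0 = 4, P_0 = 132; CS_0 = (1/2)(4)(24) = 48, PS_0 = (1/2)(4)(8) = 16.
New equilibrium: 167 - 6Q = 124 + 2Q gives Q_1 = 5.375, P_1 = 134.75; CS_1 = 86.6719, PS_1 = 28.8906.
Change in consumer surplus = 86.6719 - 48 = 38.6719.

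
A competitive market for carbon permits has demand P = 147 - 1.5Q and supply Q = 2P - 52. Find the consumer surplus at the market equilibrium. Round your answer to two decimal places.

Rewriting supply in inverse form: P = 26 + 0.5Q.
Equilibrium: 147 - 1.5Q = 26 + 0.5Q, so Q* = 60.5 and P* = 56.25.
Consumer surplus is the triangle under demand above P*: (1/2)(60.5)(147 - 56.25) = (1/2)(60.5)(90.75) = 2745.1875.

2745.19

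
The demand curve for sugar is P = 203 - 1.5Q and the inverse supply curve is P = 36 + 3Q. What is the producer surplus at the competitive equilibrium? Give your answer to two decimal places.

Set 203 - 1.5Q = 36 + 3Q, which gives 167 = 4.5Q, so Q* = 37.1111 and P* = 203 - 1.5(37.1111) = 147.3333.
PS is the area between P* and the supply curve from 0 to Q*: (1/2)(37.1111)(111.3333) = 2065.8519.

2065.85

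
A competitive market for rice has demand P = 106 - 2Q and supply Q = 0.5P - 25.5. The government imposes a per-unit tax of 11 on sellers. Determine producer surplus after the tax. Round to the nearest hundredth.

Rewriting supply in inverse form: P = 51 + 2Q.
Pre-tax equilibrium: 106 - 2Q = 51 + 2Q gives Q* = 13.75, P* = 78.5.
A tax on sellers shifts supply up by 11: 106 - 2Q = 51 + 2Q + 11, so Q_t = 11. Buyers pay P_b = 84; sellers receive P_s = P_b - 11 = 73.
PS = (1/2)(Q_t)(P_s - 51) = (1/2)(11)(22) = 121.

121.00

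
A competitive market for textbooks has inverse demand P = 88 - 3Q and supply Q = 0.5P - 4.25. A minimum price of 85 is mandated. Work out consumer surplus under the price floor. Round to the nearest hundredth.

Rewriting supply in inverse form: P = 8.5 + 2Q.
Free-market equilibrium: 88 - 3Q = 8.5 + 2Q gives Q* = 15.9, P* = 40.3.
At the floor price 85, quantity demanded is (88 - 85)/3 = 1; demand is the short side, so Q = 1 trades at P = 85.
CS is the triangle under demand above 85: (1/2)(1)(88 - 85) = 1.5.

1.50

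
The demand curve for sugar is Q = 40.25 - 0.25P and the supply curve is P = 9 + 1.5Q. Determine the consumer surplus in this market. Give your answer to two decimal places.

1527.54

Rewriting demand in inverse form: P = 161 - 4Q.
Equilibrium: 161 - 4Q = 9 + 1.5Q, so Q* = 27.6364 and P* = 50.4545.
The demand choke price is 161, so CS = (1/2)(Q*)(161 - P*) = (1/2)(27.6364)(110.5455) = 1527.5372.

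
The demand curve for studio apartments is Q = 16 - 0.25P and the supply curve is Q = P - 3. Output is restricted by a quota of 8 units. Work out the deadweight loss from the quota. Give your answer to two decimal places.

44.10

Rewriting demand in inverse form: P = 64 - 4Q.
Rewriting supply in inverse form: P = 3 + Q.
Without the quota, 64 - 4Q = 3 + Q gives Q* = 12.2.
At Q = 8 the demand price is 64 - 4(8) = 32 and the supply price is 3 + (8) = 11.
Deadweight loss is the triangle between the curves from 8 to 12.2: (1/2)(32 - 11)(12.2 - 8) = 44.1.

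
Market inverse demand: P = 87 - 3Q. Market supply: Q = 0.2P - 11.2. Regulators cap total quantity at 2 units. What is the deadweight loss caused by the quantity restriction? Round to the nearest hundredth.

Rewriting supply in inverse form: P = 56 + 5Q.
Unrestricted equilibrium: Q* = (87 - 56)/(3 + 5) = 3.875.
At Q = 2 the demand price is 87 - 3(2) = 81 and the supply price is 56 + 5(2) = 66.
Deadweight loss is the triangle between the curves from 2 to 3.875: (1/2)(81 - 66)(3.875 - 2) = 14.0625.

14.06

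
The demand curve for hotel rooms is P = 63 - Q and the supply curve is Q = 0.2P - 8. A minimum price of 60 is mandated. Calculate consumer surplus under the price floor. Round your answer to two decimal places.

Rewriting supply in inverse form: P = 40 + 5Q.
Without the control, 63 - Q = 40 + 5Q so Q* = 3.8333 and P* = 59.1667.
At P = 60, buyers demand (63 - 60)/1 = 3 while sellers would supply more, so the quantity traded is 3 at price 60.
CS is the triangle under demand above 60: (1/2)(3)(63 - 60) = 4.5.

4.50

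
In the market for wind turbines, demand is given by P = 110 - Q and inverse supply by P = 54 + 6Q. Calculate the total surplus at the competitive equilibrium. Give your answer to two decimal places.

224.00

Setting demand equal to supply, 56 = 7Q, so Q* = 8 and P* = 102.
CS = (1/2)(8)(8) = 32 and PS = (1/2)(8)(48) = 192, so total surplus = 224.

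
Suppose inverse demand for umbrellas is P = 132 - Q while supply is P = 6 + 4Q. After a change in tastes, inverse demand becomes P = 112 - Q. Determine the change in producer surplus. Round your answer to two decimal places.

-371.20

Initial equilibrium: Q_0 = 25.2, P_0 = 106.8; CS_0 = (1/2)(25.2)(25.2) = 317.52, PS_0 = (1/2)(25.2)(100.8) = 1270.08.
New equilibrium: 112 - Q = 6 + 4Q gives Q_1 = 21.2, P_1 = 90.8; CS_1 = 224.72, PS_1 = 898.88.
Change in producer surplus = 898.88 - 1270.08 = -371.2.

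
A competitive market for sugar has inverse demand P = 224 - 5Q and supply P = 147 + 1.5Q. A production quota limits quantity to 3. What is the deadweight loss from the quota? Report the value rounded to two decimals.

Without the quota, 224 - 5Q = 147 + 1.5Q gives Q* = 11.8462.
At Q = 3 the demand price is 224 - 5(3) = 209 and the supply price is 147 + 1.5(3) = 151.5.
Deadweight loss is the triangle between the curves from 3 to 11.8462: (1/2)(209 - 151.5)(11.8462 - 3) = 254.3269.

254.33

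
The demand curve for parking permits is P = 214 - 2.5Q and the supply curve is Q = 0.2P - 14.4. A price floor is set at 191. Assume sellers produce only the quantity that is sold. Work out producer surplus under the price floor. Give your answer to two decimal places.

883.20

Rewriting supply in inverse form: P = 72 + 5Q.
Without the control, 214 - 2.5Q = 72 + 5Q so Q* = 18.9333 and P* = 166.6667.
At P = 191, buyers demand (214 - 191)/2.5 = 9.2 while sellers would supply more, so the quantity traded is 9.2 at price 191.
The supply price at Q = 9.2 is 118. PS is the trapezoid between 191 and supply over [0, 9.2]: (1/2)[(191 - 72) + (191 - 118)](9.2) = 883.2.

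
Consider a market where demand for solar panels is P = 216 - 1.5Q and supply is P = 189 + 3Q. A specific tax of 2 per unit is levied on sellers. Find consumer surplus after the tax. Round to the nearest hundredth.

Without the tax, 216 - 1.5Q = 189 + 3Q so Q* = 6 and P* = 207.
With the tax, sellers need 2 more per unit: 216 - 1.5Q = 189 + 3Q + 2, so Q_t = 5.5556. Buyers pay P_b = 207.6667; sellers receive P_s = P_b - 2 = 205.6667.
Consumer surplus is the triangle under demand above P_b: (1/2)(5.5556)(216 - 207.6667) = 23.1481.

23.15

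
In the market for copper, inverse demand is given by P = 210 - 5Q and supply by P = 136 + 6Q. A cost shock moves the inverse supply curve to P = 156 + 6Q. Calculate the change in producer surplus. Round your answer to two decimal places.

-63.47

Initial equilibrium: Q_0 = 6.7273, P_0 = 176.3636; CS_0 = (1/2)(6.7273)(33.6364) = 113.1405, PS_0 = (1/2)(6.7273)(40.3636) = 135.7686.
New equilibrium: 210 - 5Q = 156 + 6Q gives Q_1 = 4.9091, P_1 = 185.4545; CS_1 = 60.2479, PS_1 = 72.2975.
Change in producer surplus = 72.2975 - 135.7686 = -63.4711.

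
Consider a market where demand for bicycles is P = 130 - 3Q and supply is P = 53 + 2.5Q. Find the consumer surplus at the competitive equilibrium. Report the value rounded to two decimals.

294.00

Set 130 - 3Q = 53 + 2.5Q, which gives 77 = 5.5Q, so Q* = 14 and P* = 130 - 3(14) = 88.
CS is the area between the demand curve and P* from 0 to Q*: (1/2)(14)(42) = 294.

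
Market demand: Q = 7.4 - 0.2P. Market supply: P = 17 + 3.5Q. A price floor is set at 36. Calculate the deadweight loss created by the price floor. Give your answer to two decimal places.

19.70

Rewriting demand in inverse form: P = 37 - 5Q.
Free-market equilibrium: 37 - 5Q = 17 + 3.5Q gives Q* = 2.3529, P* = 25.2353.
At P = 36, buyers demand (37 - 36)/5 = 0.2 while sellers would supply more, so the quantity traded is 0.2 at price 36.
At Q = 0.2 the demand price is 36 and the supply price is 17.7. Deadweight loss is the triangle between the curves from 0.2 to 2.3529: (1/2)(36 - 17.7)(2.3529 - 0.2) = 19.6994.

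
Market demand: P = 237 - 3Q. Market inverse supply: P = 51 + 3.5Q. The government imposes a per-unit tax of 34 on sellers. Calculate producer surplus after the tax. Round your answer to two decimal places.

956.97

Without the tax, 237 - 3Q = 51 + 3.5Q so Q* = 28.6154 and P* = 151.1538.
A tax on sellers shifts supply up by 34: 237 - 3Q = 51 + 3.5Q + 34, so Q_t = 23.3846. Buyers pay P_b = 166.8462; sellers receive P_s = P_b - 34 = 132.8462.
Producer surplus is the triangle above supply below P_s: (1/2)(23.3846)(132.8462 - 51) = 956.9704.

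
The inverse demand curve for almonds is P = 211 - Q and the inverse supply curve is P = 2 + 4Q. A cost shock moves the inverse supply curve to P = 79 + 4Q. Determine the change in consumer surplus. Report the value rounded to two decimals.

Initial equilibrium: Q_0 = 41.8, P_0 = 169.2; CS_0 = (1/2)(41.8)(41.8) = 873.62, PS_0 = (1/2)(41.8)(167.2) = 3494.48.
New equilibrium: 211 - Q = 79 + 4Q gives Q_1 = 26.4, P_1 = 184.6; CS_1 = 348.48, PS_1 = 1393.92.
Change in consumer surplus = 348.48 - 873.62 = -525.14.

-525.14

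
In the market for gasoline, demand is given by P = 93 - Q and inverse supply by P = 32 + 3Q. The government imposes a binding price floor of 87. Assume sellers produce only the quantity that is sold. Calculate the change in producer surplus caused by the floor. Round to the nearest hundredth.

Without the control, 93 - Q = 32 + 3Q so Q* = 15.25 and P* = 77.75.
At P = 87, buyers demand (93 - 87)/1 = 6 while sellers would supply more, so the quantity traded is 6 at price 87.
PS goes from (1/2)(15.25)(45.75) = 348.8438 to 276 (computed as (87 - 32)(6) - (1/2)(3)(6)^2), a change of -72.8438.

-72.84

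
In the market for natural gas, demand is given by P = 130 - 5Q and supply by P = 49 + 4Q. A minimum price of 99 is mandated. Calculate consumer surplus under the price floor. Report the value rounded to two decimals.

Without the control, 130 - 5Q = 49 + 4Q so Q* = 9 and P* = 85.
At the floor price 99, quantity demanded is (130 - 99)/5 = 6.2; demand is the short side, so Q = 6.2 trades at P = 99.
CS is the triangle under demand above 99: (1/2)(6.2)(130 - 99) = 96.1.

96.10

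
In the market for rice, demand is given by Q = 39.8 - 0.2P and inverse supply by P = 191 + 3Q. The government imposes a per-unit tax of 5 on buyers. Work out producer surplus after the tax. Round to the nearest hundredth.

0.21

Rewriting demand in inverse form: P = 199 - 5Q.
Pre-tax equilibrium: 199 - 5Q = 191 + 3Q gives Q* = 1, P* = 194.
With the tax, buyers' net willingness to pay falls by 5: (199 - 5) - 5Q = 191 + 3Q, so Q_t = 0.375. Buyers pay P_b = 197.125; sellers receive P_s = P_b - 5 = 192.125.
PS = (1/2)(Q_t)(P_s - 191) = (1/2)(0.375)(1.125) = 0.2109.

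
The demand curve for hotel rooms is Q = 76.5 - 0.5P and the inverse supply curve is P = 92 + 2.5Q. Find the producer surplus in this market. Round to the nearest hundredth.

Rewriting demand in inverse form: P = 153 - 2Q.
Setting demand equal to supply, 61 = 4.5Q, so Q* = 13.5556 and P* = 125.8889.
Producer surplus is the triangle above supply below P*: (1/2)(13.5556)(125.8889 - 92) = (1/2)(13.5556)(33.8889) = 229.6914.

229.69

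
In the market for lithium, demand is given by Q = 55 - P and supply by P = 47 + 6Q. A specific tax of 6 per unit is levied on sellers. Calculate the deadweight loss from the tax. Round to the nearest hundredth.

2.57

Rewriting demand in inverse form: P = 55 - Q.
Without the tax, 55 - Q = 47 + 6Q so Q* = 1.1429 and P* = 53.8571.
With the tax, sellers need 6 more per unit: 55 - Q = 47 + 6Q + 6, so Q_t = 0.2857. Buyers pay P_b = 54.7143; sellers receive P_s = P_b - 6 = 48.7143.
The welfare triangle lost has base Q* - Q_t = 0.8571 and height t = 6, so DWL = (1/2)(0.8571)(6) = 2.5714.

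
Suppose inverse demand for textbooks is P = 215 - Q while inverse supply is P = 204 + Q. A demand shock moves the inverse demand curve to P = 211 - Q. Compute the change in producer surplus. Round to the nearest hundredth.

-9.00

Initial equilibrium: Q_0 = 5.5, P_0 = 209.5; CS_0 = (1/2)(5.5)(5.5) = 15.125, PS_0 = (1/2)(5.5)(5.5) = 15.125.
New equilibrium: 211 - Q = 204 + Q gives Q_1 = 3.5, P_1 = 207.5; CS_1 = 6.125, PS_1 = 6.125.
Change in producer surplus = 6.125 - 15.125 = -9.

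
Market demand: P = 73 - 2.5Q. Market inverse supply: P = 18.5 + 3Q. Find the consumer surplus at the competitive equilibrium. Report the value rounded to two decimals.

122.74

Setting demand equal to supply, 54.5 = 5.5Q, so Q* = 9.9091 and P* = 48.2273.
The demand choke price is 73, so CS = (1/2)(Q*)(73 - P*) = (1/2)(9.9091)(24.7727) = 122.7376.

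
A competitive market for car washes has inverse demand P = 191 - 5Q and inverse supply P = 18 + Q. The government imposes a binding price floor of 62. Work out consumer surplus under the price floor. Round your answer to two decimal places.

Free-market equilibrium: 191 - 5Q = 18 + Q gives Q* = 28.8333, P* = 46.8333.
At P = 62, buyers demand (191 - 62)/5 = 25.8 while sellers would supply more, so the quantity traded is 25.8 at price 62.
CS is the triangle under demand above 62: (1/2)(25.8)(191 - 62) = 1664.1.

1664.10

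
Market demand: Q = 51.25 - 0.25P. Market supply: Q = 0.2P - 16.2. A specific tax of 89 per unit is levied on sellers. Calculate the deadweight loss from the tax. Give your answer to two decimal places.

440.06

Rewriting demand in inverse form: P = 205 - 4Q.
Rewriting supply in inverse form: P = 81 + 5Q.
Without the tax, 205 - 4Q = 81 + 5Q so Q* = 13.7778 and P* = 149.8889.
With the tax, sellers need 89 more per unit: 205 - 4Q = 81 + 5Q + 89, so Q_t = 3.8889. Buyers pay P_b = 189.4444; sellers receive P_s = P_b - 89 = 100.4444.
The welfare triangle lost has base Q* - Q_t = 9.8889 and height t = 89, so DWL = (1/2)(9.8889)(89) = 440.0556.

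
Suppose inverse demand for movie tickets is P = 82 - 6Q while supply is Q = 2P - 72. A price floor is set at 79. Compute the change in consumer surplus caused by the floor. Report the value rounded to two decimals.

-149.50

Rewriting supply in inverse form: P = 36 + 0.5Q.
Free-market equilibrium: 82 - 6Q = 36 + 0.5Q gives Q* = 7.0769, P* = 39.5385.
At the floor price 79, quantity demanded is (82 - 79)/6 = 0.5; demand is the short side, so Q = 0.5 trades at P = 79.
CS goes from (1/2)(7.0769)(42.4615) = 150.2485 to 0.75 (computed as (82 - 79)(0.5) - (1/2)(6)(0.5)^2), a change of -149.4985.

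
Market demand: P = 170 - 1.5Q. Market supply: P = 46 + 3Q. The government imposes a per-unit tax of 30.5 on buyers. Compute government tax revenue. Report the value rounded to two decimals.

633.72

Pre-tax equilibrium: 170 - 1.5Q = 46 + 3Q gives Q* = 27.5556, P* = 128.6667.
With the tax, buyers' net willingness to pay falls by 30.5: (170 - 30.5) - 1.5Q = 46 + 3Q, so Q_t = 20.7778. Buyers pay P_b = 138.8333; sellers receive P_s = P_b - 30.5 = 108.3333.
Tax revenue = t x Q_t = 30.5 x 20.7778 = 633.7222.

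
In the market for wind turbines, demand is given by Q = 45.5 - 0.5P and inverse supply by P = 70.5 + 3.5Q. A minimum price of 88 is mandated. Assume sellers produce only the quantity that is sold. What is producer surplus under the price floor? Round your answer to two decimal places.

22.31

Rewriting demand in inverse form: P = 91 - 2Q.
Free-market equilibrium: 91 - 2Q = 70.5 + 3.5Q gives Q* = 3.7273, P* = 83.5455.
At P = 88, buyers demand (91 - 88)/2 = 1.5 while sellers would supply more, so the quantity traded is 1.5 at price 88.
The supply price at Q = 1.5 is 75.75. PS is the trapezoid between 88 and supply over [0, 1.5]: (1/2)[(88 - 70.5) + (88 - 75.75)](1.5) = 22.3125.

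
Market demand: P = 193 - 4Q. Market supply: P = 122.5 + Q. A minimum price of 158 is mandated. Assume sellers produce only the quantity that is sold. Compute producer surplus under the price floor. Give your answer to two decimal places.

272.34

Without the control, 193 - 4Q = 122.5 + Q so Q* = 14.1 and P* = 136.6.
At the floor price 158, quantity demanded is (193 - 158)/4 = 8.75; demand is the short side, so Q = 8.75 trades at P = 158.
The supply price at Q = 8.75 is 131.25. PS is the trapezoid between 158 and supply over [0, 8.75]: (1/2)[(158 - 122.5) + (158 - 131.25)](8.75) = 272.3438.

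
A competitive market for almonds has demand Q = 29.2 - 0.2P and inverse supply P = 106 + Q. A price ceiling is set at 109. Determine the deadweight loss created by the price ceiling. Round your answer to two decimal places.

40.33

Rewriting demand in inverse form: P = 146 - 5Q.
Free-market equilibrium: 146 - 5Q = 106 + Q gives Q* = 6.6667, P* = 112.6667.
At P = 109, sellers supply (109 - 106)/1 = 3 while buyers want more, so the quantity traded is 3 at price 109.
At Q = 3 the demand price is 131 and the supply price is 109. Deadweight loss is the triangle between the curves from 3 to 6.6667: (1/2)(131 - 109)(6.6667 - 3) = 40.3333.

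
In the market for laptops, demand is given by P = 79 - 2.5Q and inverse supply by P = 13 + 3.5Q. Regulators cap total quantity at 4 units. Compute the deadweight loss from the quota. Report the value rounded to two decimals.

147.00

Unrestricted equilibrium: Q* = (79 - 13)/(2.5 + 3.5) = 11.
At Q = 4 the demand price is 79 - 2.5(4) = 69 and the supply price is 13 + 3.5(4) = 27.
DWL = (1/2)(gap between curves at 4) x (Q* - 4) = (1/2)(42)(7) = 147.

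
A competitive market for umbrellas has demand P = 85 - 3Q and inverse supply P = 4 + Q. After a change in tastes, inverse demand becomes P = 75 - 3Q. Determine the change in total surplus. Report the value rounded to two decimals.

-190.00

Initial equilibrium: Q_0 = 20.25, P_0 = 24.25; CS_0 = (1/2)(20.25)(60.75) = 615.0938, PS_0 = (1/2)(20.25)(20.25) = 205.0312.
New equilibrium: 75 - 3Q = 4 + Q gives Q_1 = 17.75, P_1 = 21.75; CS_1 = 472.5938, PS_1 = 157.5312.
Change in total surplus = (472.5938 + 157.5312) - (615.0938 + 205.0312) = -190.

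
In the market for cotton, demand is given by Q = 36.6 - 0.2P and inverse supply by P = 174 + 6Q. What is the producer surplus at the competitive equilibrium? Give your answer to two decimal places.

2.01

Rewriting demand in inverse form: P = 183 - 5Q.
Set 183 - 5Q = 174 + 6Q, which gives 9 = 11Q, so Q* = 0.8182 and P* = 183 - 5(0.8182) = 178.9091.
PS is the area between P* and the supply curve from 0 to Q*: (1/2)(0.8182)(4.9091) = 2.0083.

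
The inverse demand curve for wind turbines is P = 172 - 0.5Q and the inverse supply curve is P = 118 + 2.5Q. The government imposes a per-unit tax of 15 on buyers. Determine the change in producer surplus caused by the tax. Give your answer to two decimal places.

Without the tax, 172 - 0.5Q = 118 + 2.5Q so Q* = 18 and P* = 163.
With the tax, buyers' net willingness to pay falls by 15: (172 - 15) - 0.5Q = 118 + 2.5Q, so Q_t = 13. Buyers pay P_b = 165.5; sellers receive P_s = P_b - 15 = 150.5.
Producers lose the trapezoid between P_s and P* out to Q_t plus the triangle from Q_t to Q*: change in PS = 211.25 - 405 = -193.75.

-193.75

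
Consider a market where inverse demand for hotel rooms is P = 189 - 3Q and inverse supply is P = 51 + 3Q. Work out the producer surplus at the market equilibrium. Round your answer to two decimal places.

793.50

Setting demand equal to supply, 138 = 6Q, so Q* = 23 and P* = 120.
The supply curve's price intercept is 51, so PS = (1/2)(Q*)(P* - 51) = (1/2)(23)(69) = 793.5.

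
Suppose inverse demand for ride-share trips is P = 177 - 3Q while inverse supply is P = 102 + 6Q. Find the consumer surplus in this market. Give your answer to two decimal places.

104.17

Set 177 - 3Q = 102 + 6Q, which gives 75 = 9Q, so Q* = 8.3333 and P* = 177 - 3(8.3333) = 152.
Consumer surplus is the triangle under demand above P*: (1/2)(8.3333)(177 - 152) = (1/2)(8.3333)(25) = 104.1667.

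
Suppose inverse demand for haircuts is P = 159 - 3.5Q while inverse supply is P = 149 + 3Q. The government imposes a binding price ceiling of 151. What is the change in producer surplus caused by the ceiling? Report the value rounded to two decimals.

-2.88

Without the control, 159 - 3.5Q = 149 + 3Q so Q* = 1.5385 and P* = 153.6154.
At P = 151, sellers supply (151 - 149)/3 = 0.6667 while buyers want more, so the quantity traded is 0.6667 at price 151.
PS goes from (1/2)(1.5385)(4.6154) = 3.5503 to 0.6667 (computed as (151 - 149)(0.6667) - (1/2)(3)(0.6667)^2), a change of -2.8836.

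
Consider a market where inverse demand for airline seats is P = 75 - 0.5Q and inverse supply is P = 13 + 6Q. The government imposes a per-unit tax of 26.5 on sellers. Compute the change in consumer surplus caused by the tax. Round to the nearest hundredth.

-15.29

Pre-tax equilibrium: 75 - 0.5Q = 13 + 6Q gives Q* = 9.5385, P* = 70.2308.
With the tax, sellers need 26.5 more per unit: 75 - 0.5Q = 13 + 6Q + 26.5, so Q_t = 5.4615. Buyers pay P_b = 72.2692; sellers receive P_s = P_b - 26.5 = 45.7692.
CS falls from (1/2)(9.5385)(4.7692) = 22.7456 to (1/2)(5.4615)(2.7308) = 7.4571, a change of -15.2885.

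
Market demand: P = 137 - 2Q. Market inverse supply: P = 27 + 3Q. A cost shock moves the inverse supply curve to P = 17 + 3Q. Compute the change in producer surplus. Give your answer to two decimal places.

138.00

Initial equilibrium: Q_0 = 22, P_0 = 93; CS_0 = (1/2)(22)(44) = 484, PS_0 = (1/2)(22)(66) = 726.
New equilibrium: 137 - 2Q = 17 + 3Q gives Q_1 = 24, P_1 = 89; CS_1 = 576, PS_1 = 864.
Change in producer surplus = 864 - 726 = 138.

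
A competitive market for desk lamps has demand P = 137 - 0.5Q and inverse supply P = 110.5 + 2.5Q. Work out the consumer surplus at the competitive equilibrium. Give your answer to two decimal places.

Set 137 - 0.5Q = 110.5 + 2.5Q, which gives 26.5 = 3Q, so Q* = 8.8333 and P* = 137 - 0.5(8.8333) = 132.5833.
Consumer surplus is the triangle under demand above P*: (1/2)(8.8333)(137 - 132.5833) = (1/2)(8.8333)(4.4167) = 19.5069.

19.51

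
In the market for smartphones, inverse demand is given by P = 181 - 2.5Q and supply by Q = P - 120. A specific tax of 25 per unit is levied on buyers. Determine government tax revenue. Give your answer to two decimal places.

257.14

Rewriting supply in inverse form: P = 120 + Q.
Without the tax, 181 - 2.5Q = 120 + Q so Q* = 17.4286 and P* = 137.4286.
A tax on buyers shifts demand down by 25: (181 - 25) - 2.5Q = 120 + Q, so Q_t = 10.2857. Buyers pay P_b = 155.2857; sellers receive P_s = P_b - 25 = 130.2857.
Revenue is the tax times quantity traded: 25 x 10.2857 = 257.1429.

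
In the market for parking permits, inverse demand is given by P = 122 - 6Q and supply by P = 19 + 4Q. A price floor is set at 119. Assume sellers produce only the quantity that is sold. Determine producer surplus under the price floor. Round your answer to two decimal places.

Without the control, 122 - 6Q = 19 + 4Q so Q* = 10.3 and P* = 60.2.
At P = 119, buyers demand (122 - 119)/6 = 0.5 while sellers would supply more, so the quantity traded is 0.5 at price 119.
The supply price at Q = 0.5 is 21. PS is the trapezoid between 119 and supply over [0, 0.5]: (1/2)[(119 - 19) + (119 - 21)](0.5) = 49.5.

49.50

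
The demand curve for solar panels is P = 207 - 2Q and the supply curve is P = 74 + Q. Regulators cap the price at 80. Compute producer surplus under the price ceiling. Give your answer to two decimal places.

Free-market equilibrium: 207 - 2Q = 74 + Q gives Q* = 44.3333, P* = 118.3333.
At the ceiling price 80, quantity supplied is (80 - 74)/1 = 6; supply is the short side, so Q = 6 trades at P = 80.
PS is the triangle above supply below 80: (1/2)(6)(80 - 74) = 18.

18.00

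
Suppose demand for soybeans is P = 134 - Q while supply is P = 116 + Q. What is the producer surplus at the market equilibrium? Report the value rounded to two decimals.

40.50

Equilibrium: 134 - Q = 116 + Q, so Q* = 9 and P* = 125.
PS is the area between P* and the supply curve from 0 to Q*: (1/2)(9)(9) = 40.5.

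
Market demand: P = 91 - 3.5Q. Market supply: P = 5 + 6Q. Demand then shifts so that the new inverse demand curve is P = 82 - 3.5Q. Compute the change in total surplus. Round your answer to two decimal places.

-77.21

Initial equilibrium: Q_0 = 9.0526, P_0 = 59.3158; CS_0 = (1/2)(9.0526)(31.6842) = 143.4127, PS_0 = (1/2)(9.0526)(54.3158) = 245.8504.
New equilibrium: 82 - 3.5Q = 5 + 6Q gives Q_1 = 8.1053, P_1 = 53.6316; CS_1 = 114.9668, PS_1 = 197.0859.
Change in total surplus = (114.9668 + 197.0859) - (143.4127 + 245.8504) = -77.2105.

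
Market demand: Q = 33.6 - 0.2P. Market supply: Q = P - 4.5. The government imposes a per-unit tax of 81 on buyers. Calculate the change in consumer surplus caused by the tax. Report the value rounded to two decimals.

-1383.75

Rewriting demand in inverse form: P = 168 - 5Q.
Rewriting supply in inverse form: P = 4.5 + Q.
Without the tax, 168 - 5Q = 4.5 + Q so Q* = 27.25 and P* = 31.75.
A tax on buyers shifts demand down by 81: (168 - 81) - 5Q = 4.5 + Q, so Q_t = 13.75. Buyers pay P_b = 99.25; sellers receive P_s = P_b - 81 = 18.25.
Consumers lose the trapezoid between P* and P_b out to Q_t plus the triangle from Q_t to Q*: change in CS = 472.6562 - 1856.4062 = -1383.75.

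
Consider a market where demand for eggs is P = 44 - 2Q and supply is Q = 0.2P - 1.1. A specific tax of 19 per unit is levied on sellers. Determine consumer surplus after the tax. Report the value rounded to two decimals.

Rewriting supply in inverse form: P = 5.5 + 5Q.
Pre-tax equilibrium: 44 - 2Q = 5.5 + 5Q gives Q* = 5.5, P* = 33.
A tax on sellers shifts supply up by 19: 44 - 2Q = 5.5 + 5Q + 19, so Q_t = 2.7857. Buyers pay P_b = 38.4286; sellers receive P_s = P_b - 19 = 19.4286.
Consumer surplus is the triangle under demand above P_b: (1/2)(2.7857)(44 - 38.4286) = 7.7602.

7.76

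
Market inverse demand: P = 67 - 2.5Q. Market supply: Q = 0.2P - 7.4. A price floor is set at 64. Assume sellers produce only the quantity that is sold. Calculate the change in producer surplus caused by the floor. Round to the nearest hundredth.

Rewriting supply in inverse form: P = 37 + 5Q.
Without the control, 67 - 2.5Q = 37 + 5Q so Q* = 4 and P* = 57.
At the floor price 64, quantity demanded is (67 - 64)/2.5 = 1.2; demand is the short side, so Q = 1.2 trades at P = 64.
PS goes from (1/2)(4)(20) = 40 to 28.8 (computed as (64 - 37)(1.2) - (1/2)(5)(1.2)^2), a change of -11.2.

-11.20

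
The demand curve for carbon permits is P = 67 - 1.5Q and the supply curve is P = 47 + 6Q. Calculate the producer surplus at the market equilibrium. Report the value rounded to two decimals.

21.33

Equilibrium: 67 - 1.5Q = 47 + 6Q, so Q* = 2.6667 and P* = 63.
PS is the area between P* and the supply curve from 0 to Q*: (1/2)(2.6667)(16) = 21.3333.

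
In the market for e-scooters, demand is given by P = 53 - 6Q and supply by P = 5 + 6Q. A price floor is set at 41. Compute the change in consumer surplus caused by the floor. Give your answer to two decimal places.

Without the control, 53 - 6Q = 5 + 6Q so Q* = 4 and P* = 29.
At P = 41, buyers demand (53 - 41)/6 = 2 while sellers would supply more, so the quantity traded is 2 at price 41.
CS goes from (1/2)(4)(24) = 48 to 12 (computed as (53 - 41)(2) - (1/2)(6)(2)^2), a change of -36.

-36.00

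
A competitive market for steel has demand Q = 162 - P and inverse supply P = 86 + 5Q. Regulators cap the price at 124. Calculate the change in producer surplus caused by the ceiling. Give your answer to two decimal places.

Rewriting demand in inverse form: P = 162 - Q.
Without the control, 162 - Q = 86 + 5Q so Q* = 12.6667 and P* = 149.3333.
At P = 124, sellers supply (124 - 86)/5 = 7.6 while buyers want more, so the quantity traded is 7.6 at price 124.
PS goes from (1/2)(12.6667)(63.3333) = 401.1111 to 144.4 (computed as (124 - 86)(7.6) - (1/2)(5)(7.6)^2), a change of -256.7111.

-256.71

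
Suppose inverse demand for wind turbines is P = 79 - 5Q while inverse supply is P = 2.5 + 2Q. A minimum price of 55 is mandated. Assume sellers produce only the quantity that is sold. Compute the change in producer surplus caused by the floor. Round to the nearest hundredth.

Without the control, 79 - 5Q = 2.5 + 2Q so Q* = 10.9286 and P* = 24.3571.
At the floor price 55, quantity demanded is (79 - 55)/5 = 4.8; demand is the short side, so Q = 4.8 trades at P = 55.
PS goes from (1/2)(10.9286)(21.8571) = 119.4337 to 228.96 (computed as (55 - 2.5)(4.8) - (1/2)(2)(4.8)^2), a change of 109.5263.

109.53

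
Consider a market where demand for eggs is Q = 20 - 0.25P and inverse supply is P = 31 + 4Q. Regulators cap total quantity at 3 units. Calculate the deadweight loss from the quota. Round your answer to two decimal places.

Rewriting demand in inverse form: P = 80 - 4Q.
Unrestricted equilibrium: Q* = (80 - 31)/(4 + 4) = 6.125.
At Q = 3 the demand price is 80 - 4(3) = 68 and the supply price is 31 + 4(3) = 43.
DWL = (1/2)(gap between curves at 3) x (Q* - 3) = (1/2)(25)(3.125) = 39.0625.

39.06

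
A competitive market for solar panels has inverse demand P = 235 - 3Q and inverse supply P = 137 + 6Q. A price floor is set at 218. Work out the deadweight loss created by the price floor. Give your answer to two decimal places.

122.72

Without the control, 235 - 3Q = 137 + 6Q so Q* = 10.8889 and P* = 202.3333.
At the floor price 218, quantity demanded is (235 - 218)/3 = 5.6667; demand is the short side, so Q = 5.6667 trades at P = 218.
At Q = 5.6667 the demand price is 218 and the supply price is 171. Deadweight loss is the triangle between the curves from 5.6667 to 10.8889: (1/2)(218 - 171)(10.8889 - 5.6667) = 122.7222.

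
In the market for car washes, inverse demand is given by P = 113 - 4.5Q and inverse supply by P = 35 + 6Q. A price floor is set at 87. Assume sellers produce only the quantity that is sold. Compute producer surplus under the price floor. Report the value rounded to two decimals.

200.30

Without the control, 113 - 4.5Q = 35 + 6Q so Q* = 7.4286 and P* = 79.5714.
At P = 87, buyers demand (113 - 87)/4.5 = 5.7778 while sellers would supply more, so the quantity traded is 5.7778 at price 87.
The supply price at Q = 5.7778 is 69.6667. PS is the trapezoid between 87 and supply over [0, 5.7778]: (1/2)[(87 - 35) + (87 - 69.6667)](5.7778) = 200.2963.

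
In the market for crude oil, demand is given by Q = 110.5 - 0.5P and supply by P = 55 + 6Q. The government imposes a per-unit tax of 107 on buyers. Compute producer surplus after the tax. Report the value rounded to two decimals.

163.17

Rewriting demand in inverse form: P = 221 - 2Q.
Without the tax, 221 - 2Q = 55 + 6Q so Q* = 20.75 and P* = 179.5.
With the tax, buyers' net willingness to pay falls by 107: (221 - 107) - 2Q = 55 + 6Q, so Q_t = 7.375. Buyers pay P_b = 206.25; sellers receive P_s = P_b - 107 = 99.25.
PS = (1/2)(Q_t)(P_s - 55) = (1/2)(7.375)(44.25) = 163.1719.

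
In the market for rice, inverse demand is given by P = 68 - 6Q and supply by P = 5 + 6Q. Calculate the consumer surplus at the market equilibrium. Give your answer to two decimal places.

Setting demand equal to supply, 63 = 12Q, so Q* = 5.25 and P* = 36.5.
Consumer surplus is the triangle under demand above P*: (1/2)(5.25)(68 - 36.5) = (1/2)(5.25)(31.5) = 82.6875.

82.69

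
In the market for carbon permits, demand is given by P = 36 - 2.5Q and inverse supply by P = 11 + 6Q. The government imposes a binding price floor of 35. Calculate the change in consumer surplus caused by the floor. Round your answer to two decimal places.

-10.61

Without the control, 36 - 2.5Q = 11 + 6Q so Q* = 2.9412 and P* = 28.6471.
At the floor price 35, quantity demanded is (36 - 35)/2.5 = 0.4; demand is the short side, so Q = 0.4 trades at P = 35.
CS goes from (1/2)(2.9412)(7.3529) = 10.8131 to 0.2 (computed as (36 - 35)(0.4) - (1/2)(2.5)(0.4)^2), a change of -10.6131.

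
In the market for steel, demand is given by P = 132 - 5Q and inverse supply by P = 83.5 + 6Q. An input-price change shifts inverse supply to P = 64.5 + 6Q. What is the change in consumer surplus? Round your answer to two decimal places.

Initial equilibrium: Q_0 = 4.4091, P_0 = 109.9545; CS_0 = (1/2)(4.4091)(22.0455) = 48.6002, PS_0 = (1/2)(4.4091)(26.4545) = 58.3202.
New equilibrium: 132 - 5Q = 64.5 + 6Q gives Q_1 = 6.1364, P_1 = 101.3182; CS_1 = 94.1374, PS_1 = 112.9649.
Change in consumer surplus = 94.1374 - 48.6002 = 45.5372.

45.54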